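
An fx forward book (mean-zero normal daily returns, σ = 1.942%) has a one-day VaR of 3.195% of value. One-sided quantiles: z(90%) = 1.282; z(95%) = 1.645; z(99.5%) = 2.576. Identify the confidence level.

95%

Implied z = VaR/σ = 3.195 / 1.942 = 1.645.
This matches z(95%) = 1.645.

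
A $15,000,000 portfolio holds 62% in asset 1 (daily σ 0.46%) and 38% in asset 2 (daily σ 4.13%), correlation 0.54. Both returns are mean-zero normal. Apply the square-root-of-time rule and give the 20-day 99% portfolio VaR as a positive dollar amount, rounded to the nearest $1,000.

$2,715,000

σ_p = √(0.62²·0.46² + 0.38²·4.13² + 2·0.54·0.62·0.38·0.46·4.13) = 1.740%.
σ_{20d} = 1.740% × √20 = 7.782%.
z(99%) = 2.326.
VaR = 2.326 × 7.782% = 18.101%; on $15,000,000 that is $2,715,150.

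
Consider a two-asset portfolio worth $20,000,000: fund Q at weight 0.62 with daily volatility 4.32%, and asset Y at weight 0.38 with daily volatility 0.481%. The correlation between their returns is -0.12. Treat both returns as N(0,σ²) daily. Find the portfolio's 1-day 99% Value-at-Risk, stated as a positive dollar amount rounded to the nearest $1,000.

$1,239,000

σ_p² = 0.62²·4.32² + 0.38²·0.481² + 2·-0.12·0.62·0.38·4.32·0.481 = 7.0897 (%²).
σ_p = √7.0897 = 2.663%.
At 99%, z = 2.326.
VaR = 2.326 × 2.663% = 6.194%; on $20,000,000 that is $1,238,800.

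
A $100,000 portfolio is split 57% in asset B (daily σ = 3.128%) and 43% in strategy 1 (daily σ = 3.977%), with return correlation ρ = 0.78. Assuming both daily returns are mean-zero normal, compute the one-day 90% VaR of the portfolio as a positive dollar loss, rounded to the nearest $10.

$4,220

σ_p² = 0.57²·3.128² + 0.43²·3.977² + 2·0.78·0.57·0.43·3.128·3.977 = 10.8600 (%²).
σ_p = √10.8600 = 3.295%.
At 90%, z = 1.282.
VaR = 1.282 × 3.295% = 4.224%; on $100,000 that is $4,224.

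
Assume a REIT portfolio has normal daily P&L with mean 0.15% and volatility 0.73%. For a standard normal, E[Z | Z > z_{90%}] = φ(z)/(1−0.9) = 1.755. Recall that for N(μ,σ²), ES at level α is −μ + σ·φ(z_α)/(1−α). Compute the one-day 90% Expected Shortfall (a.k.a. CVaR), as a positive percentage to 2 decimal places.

1.13%

ES = −(0.15%) + 0.73% × 1.755 = 1.131%.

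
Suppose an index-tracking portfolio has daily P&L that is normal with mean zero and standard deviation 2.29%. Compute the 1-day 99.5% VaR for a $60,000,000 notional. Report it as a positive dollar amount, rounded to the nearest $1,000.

At 99.5% one-sided, z = 2.576.
VaR = z·σ = 2.576 × 2.29% = 5.899%.
On $60,000,000: 0.05899 × $60,000,000 = $3,539,400.

$3,539,000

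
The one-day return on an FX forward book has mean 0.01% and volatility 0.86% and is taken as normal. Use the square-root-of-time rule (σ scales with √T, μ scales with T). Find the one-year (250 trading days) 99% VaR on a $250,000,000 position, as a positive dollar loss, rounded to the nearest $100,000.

$72,800,000

At 99%, z = 2.326.
σ_{250d} = 0.86% × √250 = 13.598%; μ_{250d} = 250 × 0.01% = 2.500%.
VaR = −(2.500%) + 2.326 × 13.598% = 29.129%.
On $250,000,000: 0.29129 × $250,000,000 = $72,822,500.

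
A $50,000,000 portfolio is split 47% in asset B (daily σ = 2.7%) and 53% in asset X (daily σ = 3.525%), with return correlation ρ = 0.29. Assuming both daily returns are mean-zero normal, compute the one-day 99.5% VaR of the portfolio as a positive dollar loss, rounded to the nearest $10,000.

σ_p² = 0.47²·2.7² + 0.53²·3.525² + 2·0.29·0.47·0.53·2.7·3.525 = 6.4758 (%²).
σ_p = √6.4758 = 2.545%.
At 99.5%, z = 2.576.
VaR = 2.576 × 2.545% = 6.556%; on $50,000,000 that is $3,278,000.

$3,280,000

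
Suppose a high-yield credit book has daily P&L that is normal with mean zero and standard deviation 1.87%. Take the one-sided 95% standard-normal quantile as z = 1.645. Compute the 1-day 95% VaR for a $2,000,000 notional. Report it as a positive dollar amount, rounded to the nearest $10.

$61,520

VaR = z·σ = 1.645 × 1.87% = 3.076%.
On $2,000,000: 0.03076 × $2,000,000 = $61,520.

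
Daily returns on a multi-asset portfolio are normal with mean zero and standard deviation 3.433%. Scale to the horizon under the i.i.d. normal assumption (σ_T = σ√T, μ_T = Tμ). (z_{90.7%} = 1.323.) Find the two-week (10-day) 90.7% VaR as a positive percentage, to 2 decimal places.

σ_{10d} = 3.433% × √10 = 10.856%.
VaR = 1.323 × 10.856% = 14.362%.

14.36%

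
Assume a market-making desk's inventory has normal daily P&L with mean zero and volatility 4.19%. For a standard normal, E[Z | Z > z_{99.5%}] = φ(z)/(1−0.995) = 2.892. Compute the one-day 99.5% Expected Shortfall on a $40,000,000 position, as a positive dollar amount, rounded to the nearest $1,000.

$4,847,000

ES = 4.19% × 2.892 = 12.117%.
On $40,000,000: 0.12117 × $40,000,000 = $4,846,800.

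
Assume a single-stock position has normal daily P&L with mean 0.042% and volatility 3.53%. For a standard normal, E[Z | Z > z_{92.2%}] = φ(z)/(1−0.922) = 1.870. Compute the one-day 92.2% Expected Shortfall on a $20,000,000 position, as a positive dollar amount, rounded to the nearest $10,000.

ES = −(0.042%) + 3.53% × 1.870 = 6.559%.
On $20,000,000: 0.06559 × $20,000,000 = $1,311,800.

$1,310,000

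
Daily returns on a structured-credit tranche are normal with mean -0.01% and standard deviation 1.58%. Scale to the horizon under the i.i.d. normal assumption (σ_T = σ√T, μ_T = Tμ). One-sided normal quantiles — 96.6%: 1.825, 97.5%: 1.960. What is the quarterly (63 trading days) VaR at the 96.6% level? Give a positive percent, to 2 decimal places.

23.52%

σ_{63d} = 1.58% × √63 = 12.541%; μ_{63d} = 63 × -0.01% = -0.630%.
VaR = −(-0.630%) + 1.825 × 12.541% = 23.517%.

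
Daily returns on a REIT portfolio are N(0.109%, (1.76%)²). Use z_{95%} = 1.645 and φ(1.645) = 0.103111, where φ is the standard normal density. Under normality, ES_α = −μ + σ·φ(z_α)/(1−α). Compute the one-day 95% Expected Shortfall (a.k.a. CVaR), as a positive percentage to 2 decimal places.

Tail multiplier: φ(z)/(1−α) = 0.103111 / 0.05 = 2.062.
ES = −(0.109%) + 1.76% × 2.062 = 3.520%.

3.52%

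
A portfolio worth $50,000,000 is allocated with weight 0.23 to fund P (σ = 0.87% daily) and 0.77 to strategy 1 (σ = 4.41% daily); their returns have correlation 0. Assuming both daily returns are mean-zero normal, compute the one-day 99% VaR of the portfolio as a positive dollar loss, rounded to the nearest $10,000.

$3,960,000

σ_p² = 0.23²·0.87² + 0.77²·4.41² + 2·0·0.23·0.77·0.87·4.41 = 11.5708 (%²).
σ_p = √11.5708 = 3.402%.
At 99%, z = 2.326.
VaR = 2.326 × 3.402% = 7.913%; on $50,000,000 that is $3,956,500.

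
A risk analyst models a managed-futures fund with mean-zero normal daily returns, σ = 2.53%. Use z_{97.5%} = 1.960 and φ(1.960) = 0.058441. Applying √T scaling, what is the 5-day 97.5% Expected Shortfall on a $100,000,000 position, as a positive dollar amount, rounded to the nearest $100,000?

$13,200,000

σ_{5d} = 2.53% × √5 = 5.657%.
ES multiplier = φ(z)/(1−α) = 0.058441/0.025 = 2.338.
ES = 5.657% × 2.338 = 13.226%; on $100,000,000: $13,226,000.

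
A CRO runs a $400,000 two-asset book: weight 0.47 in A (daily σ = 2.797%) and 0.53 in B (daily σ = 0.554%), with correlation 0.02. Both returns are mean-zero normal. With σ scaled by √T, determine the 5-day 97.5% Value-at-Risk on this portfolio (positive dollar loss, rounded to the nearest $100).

σ_p = √(0.47²·2.797² + 0.53²·0.554² + 2·0.02·0.47·0.53·2.797·0.554) = 1.353%.
σ_{5d} = 1.353% × √5 = 3.025%.
z(97.5%) = 1.960.
VaR = 1.960 × 3.025% = 5.929%; on $400,000 that is $23,716.

$23,700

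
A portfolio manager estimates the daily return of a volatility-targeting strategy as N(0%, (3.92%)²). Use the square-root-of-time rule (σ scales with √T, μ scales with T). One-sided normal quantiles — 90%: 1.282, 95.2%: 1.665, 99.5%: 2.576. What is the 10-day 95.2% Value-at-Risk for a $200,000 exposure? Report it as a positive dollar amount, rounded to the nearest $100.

σ_{10d} = 3.92% × √10 = 12.396%.
VaR = 1.665 × 12.396% = 20.639%.
On $200,000: 0.20639 × $200,000 = $41,278.

$41,300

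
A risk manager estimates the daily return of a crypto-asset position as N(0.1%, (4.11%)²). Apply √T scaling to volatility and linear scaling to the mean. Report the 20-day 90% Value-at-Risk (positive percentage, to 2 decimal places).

At 90%, z = 1.282.
σ_{20d} = 4.11% × √20 = 18.380%; μ_{20d} = 20 × 0.1% = 2.000%.
VaR = −(2.000%) + 1.282 × 18.380% = 21.563%.

21.56%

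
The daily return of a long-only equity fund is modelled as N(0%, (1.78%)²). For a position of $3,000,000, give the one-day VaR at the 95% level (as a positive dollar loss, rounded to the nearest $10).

$87,840

At 95% one-sided, z = 1.645.
VaR = z·σ = 1.645 × 1.78% = 2.928%.
On $3,000,000: 0.02928 × $3,000,000 = $87,840.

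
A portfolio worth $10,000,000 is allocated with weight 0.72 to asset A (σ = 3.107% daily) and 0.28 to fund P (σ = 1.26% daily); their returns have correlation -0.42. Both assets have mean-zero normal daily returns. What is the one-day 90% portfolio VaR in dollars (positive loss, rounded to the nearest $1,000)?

σ_p² = 0.72²·3.107² + 0.28²·1.26² + 2·-0.42·0.72·0.28·3.107·1.26 = 4.4659 (%²).
σ_p = √4.4659 = 2.113%.
At 90%, z = 1.282.
VaR = 1.282 × 2.113% = 2.709%; on $10,000,000 that is $270,900.

$271,000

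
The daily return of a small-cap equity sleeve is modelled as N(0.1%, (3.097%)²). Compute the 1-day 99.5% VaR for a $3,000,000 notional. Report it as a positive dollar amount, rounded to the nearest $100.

At 99.5% one-sided, z = 2.576.
VaR = −μ + z·σ = −(0.1%) + 2.576 × 3.097% = 7.878%.
On $3,000,000: 0.07878 × $3,000,000 = $236,340.

$236,300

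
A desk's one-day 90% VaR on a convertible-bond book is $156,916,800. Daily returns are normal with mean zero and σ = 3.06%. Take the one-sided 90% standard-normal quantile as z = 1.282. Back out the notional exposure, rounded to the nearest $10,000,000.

VaR as a fraction of value: z·σ = 1.282 × 3.06% = 3.92292%.
Position = $156,916,800 / 0.0392292 = $4,000,000,000.

$4,000,000,000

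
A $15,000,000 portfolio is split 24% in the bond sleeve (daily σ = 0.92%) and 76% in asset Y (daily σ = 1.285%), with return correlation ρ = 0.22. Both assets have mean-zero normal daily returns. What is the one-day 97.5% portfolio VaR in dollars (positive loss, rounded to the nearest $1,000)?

σ_p² = 0.24²·0.92² + 0.76²·1.285² + 2·0.22·0.24·0.76·0.92·1.285 = 1.0974 (%²).
σ_p = √1.0974 = 1.048%.
At 97.5%, z = 1.960.
VaR = 1.960 × 1.048% = 2.054%; on $15,000,000 that is $308,100.

$308,000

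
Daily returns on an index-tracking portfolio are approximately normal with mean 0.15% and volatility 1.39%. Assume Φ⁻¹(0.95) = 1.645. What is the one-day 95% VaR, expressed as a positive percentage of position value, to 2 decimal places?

VaR = −μ + z·σ = −(0.15%) + 1.645 × 1.39% = 2.137%.

2.14%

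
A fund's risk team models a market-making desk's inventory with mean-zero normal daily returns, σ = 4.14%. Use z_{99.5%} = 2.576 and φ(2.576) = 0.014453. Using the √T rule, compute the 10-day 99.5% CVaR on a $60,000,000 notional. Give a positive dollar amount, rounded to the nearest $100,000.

σ_{10d} = 4.14% × √10 = 13.092%.
ES multiplier = φ(z)/(1−α) = 0.014453/0.005 = 2.891.
ES = 13.092% × 2.891 = 37.849%; on $60,000,000: $22,709,400.

$22,700,000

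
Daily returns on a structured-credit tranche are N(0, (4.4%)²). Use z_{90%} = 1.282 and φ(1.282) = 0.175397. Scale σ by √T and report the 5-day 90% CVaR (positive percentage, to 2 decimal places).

17.26%

σ_{5d} = 4.4% × √5 = 9.839%.
ES multiplier = φ(z)/(1−α) = 0.175397/0.1 = 1.754.
ES = 9.839% × 1.754 = 17.258%.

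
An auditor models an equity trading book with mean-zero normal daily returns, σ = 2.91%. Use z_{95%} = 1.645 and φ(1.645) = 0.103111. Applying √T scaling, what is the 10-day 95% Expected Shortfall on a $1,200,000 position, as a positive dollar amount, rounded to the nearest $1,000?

σ_{10d} = 2.91% × √10 = 9.202%.
ES multiplier = φ(z)/(1−α) = 0.103111/0.05 = 2.062.
ES = 9.202% × 2.062 = 18.975%; on $1,200,000: $227,700.

$228,000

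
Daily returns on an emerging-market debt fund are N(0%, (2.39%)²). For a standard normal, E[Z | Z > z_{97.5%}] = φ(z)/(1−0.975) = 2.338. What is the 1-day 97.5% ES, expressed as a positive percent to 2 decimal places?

ES = 2.39% × 2.338 = 5.588%.

5.59%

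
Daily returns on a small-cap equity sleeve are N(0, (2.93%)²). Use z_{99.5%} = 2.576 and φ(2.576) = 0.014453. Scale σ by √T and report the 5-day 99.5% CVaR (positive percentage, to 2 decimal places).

σ_{5d} = 2.93% × √5 = 6.552%.
ES multiplier = φ(z)/(1−α) = 0.014453/0.005 = 2.891.
ES = 6.552% × 2.891 = 18.942%.

18.94%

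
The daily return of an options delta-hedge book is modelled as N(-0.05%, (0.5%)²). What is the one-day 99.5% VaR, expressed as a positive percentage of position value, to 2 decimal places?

1.34%

At 99.5% one-sided, z = 2.576.
VaR = −μ + z·σ = −(-0.05%) + 2.576 × 0.5% = 1.338%.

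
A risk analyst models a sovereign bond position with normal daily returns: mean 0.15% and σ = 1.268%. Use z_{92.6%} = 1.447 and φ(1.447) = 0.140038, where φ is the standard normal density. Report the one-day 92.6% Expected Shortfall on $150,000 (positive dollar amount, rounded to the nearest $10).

$3,370

Tail multiplier: φ(z)/(1−α) = 0.140038 / 0.074 = 1.892.
ES = −(0.15%) + 1.268% × 1.892 = 2.249%.
On $150,000: 0.02249 × $150,000 = $3,374.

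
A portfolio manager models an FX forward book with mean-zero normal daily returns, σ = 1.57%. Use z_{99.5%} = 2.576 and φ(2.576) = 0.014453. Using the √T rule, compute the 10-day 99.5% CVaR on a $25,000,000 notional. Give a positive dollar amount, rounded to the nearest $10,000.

$3,590,000

σ_{10d} = 1.57% × √10 = 4.965%.
ES multiplier = φ(z)/(1−α) = 0.014453/0.005 = 2.891.
ES = 4.965% × 2.891 = 14.354%; on $25,000,000: $3,588,500.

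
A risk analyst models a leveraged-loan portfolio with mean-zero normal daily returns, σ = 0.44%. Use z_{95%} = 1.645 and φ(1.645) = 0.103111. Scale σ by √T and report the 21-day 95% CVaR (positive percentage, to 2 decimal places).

σ_{21d} = 0.44% × √21 = 2.016%.
ES multiplier = φ(z)/(1−α) = 0.103111/0.05 = 2.062.
ES = 2.016% × 2.062 = 4.157%.

4.16%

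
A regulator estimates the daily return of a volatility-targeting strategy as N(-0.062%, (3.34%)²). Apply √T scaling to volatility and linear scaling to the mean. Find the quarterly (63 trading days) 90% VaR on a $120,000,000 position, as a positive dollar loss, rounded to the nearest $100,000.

At 90%, z = 1.282.
σ_{63d} = 3.34% × √63 = 26.510%; μ_{63d} = 63 × -0.062% = -3.906%.
VaR = −(-3.906%) + 1.282 × 26.510% = 37.892%.
On $120,000,000: 0.37892 × $120,000,000 = $45,470,400.

$45,500,000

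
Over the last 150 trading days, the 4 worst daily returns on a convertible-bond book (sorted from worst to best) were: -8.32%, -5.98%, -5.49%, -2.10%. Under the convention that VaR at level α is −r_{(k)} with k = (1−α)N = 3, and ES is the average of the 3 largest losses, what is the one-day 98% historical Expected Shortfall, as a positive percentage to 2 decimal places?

6.60%

The 3 worst returns sum to -19.79%.
ES = −(-19.79%) / 3 = 6.5966…% ≈ 6.60%.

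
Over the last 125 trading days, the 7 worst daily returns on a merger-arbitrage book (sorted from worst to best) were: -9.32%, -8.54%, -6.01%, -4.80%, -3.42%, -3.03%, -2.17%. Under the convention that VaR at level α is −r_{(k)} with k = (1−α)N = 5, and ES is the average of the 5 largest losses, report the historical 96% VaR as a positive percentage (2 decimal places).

3.42%

k = 5; the 5th lowest return is -3.42%, so VaR = 3.42%.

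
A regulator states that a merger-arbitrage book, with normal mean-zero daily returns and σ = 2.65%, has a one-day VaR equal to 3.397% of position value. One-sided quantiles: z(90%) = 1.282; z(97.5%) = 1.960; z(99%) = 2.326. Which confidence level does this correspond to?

Implied z = VaR/σ = 3.397 / 2.65 = 1.282.
This matches z(90%) = 1.282.

90%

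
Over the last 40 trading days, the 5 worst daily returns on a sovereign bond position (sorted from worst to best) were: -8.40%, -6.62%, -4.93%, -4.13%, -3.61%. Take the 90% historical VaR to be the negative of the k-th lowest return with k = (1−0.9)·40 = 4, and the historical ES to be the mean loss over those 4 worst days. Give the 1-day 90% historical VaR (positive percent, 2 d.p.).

4.13%

k = 4; the 4th lowest return is -4.13%, so VaR = 4.13%.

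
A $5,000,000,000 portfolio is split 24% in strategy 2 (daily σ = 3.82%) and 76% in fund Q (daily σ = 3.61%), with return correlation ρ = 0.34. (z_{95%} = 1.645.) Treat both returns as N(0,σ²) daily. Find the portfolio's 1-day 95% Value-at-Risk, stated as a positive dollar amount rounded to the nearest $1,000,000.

$261,000,000

σ_p² = 0.24²·3.82² + 0.76²·3.61² + 2·0.34·0.24·0.76·3.82·3.61 = 10.0783 (%²).
σ_p = √10.0783 = 3.175%.
VaR = 1.645 × 3.175% = 5.223%; on $5,000,000,000 that is $261,150,000.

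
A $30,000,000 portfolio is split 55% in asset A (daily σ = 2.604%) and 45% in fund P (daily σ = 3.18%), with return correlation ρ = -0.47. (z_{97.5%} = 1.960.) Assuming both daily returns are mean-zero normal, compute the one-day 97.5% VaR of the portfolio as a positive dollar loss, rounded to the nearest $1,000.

$867,000

σ_p² = 0.55²·2.604² + 0.45²·3.18² + 2·-0.47·0.55·0.45·2.604·3.18 = 2.1724 (%²).
σ_p = √2.1724 = 1.474%.
VaR = 1.960 × 1.474% = 2.889%; on $30,000,000 that is $866,700.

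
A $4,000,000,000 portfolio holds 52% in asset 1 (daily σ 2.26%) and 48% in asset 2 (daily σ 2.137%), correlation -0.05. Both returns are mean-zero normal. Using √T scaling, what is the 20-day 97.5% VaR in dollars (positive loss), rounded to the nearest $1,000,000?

σ_p = √(0.52²·2.26² + 0.48²·2.137² + 2·-0.05·0.52·0.48·2.26·2.137) = 1.521%.
σ_{20d} = 1.521% × √20 = 6.802%.
z(97.5%) = 1.960.
VaR = 1.960 × 6.802% = 13.332%; on $4,000,000,000 that is $533,280,000.

$533,000,000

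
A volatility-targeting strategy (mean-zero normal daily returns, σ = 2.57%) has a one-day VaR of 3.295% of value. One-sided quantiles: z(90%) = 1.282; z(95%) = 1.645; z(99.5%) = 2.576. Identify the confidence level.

Implied z = VaR/σ = 3.295 / 2.57 = 1.282.
This matches z(90%) = 1.282.

90%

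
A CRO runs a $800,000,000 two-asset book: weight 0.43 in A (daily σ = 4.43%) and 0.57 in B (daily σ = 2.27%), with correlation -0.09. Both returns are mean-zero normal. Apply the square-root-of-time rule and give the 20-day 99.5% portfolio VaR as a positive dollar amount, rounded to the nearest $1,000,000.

σ_p = √(0.43²·4.43² + 0.57²·2.27² + 2·-0.09·0.43·0.57·4.43·2.27) = 2.204%.
σ_{20d} = 2.204% × √20 = 9.857%.
z(99.5%) = 2.576.
VaR = 2.576 × 9.857% = 25.392%; on $800,000,000 that is $203,136,000.

$203,000,000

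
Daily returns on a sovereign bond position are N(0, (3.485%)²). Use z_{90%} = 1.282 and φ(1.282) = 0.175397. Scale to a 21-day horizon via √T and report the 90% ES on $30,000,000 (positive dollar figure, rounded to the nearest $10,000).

$8,400,000

σ_{21d} = 3.485% × √21 = 15.970%.
ES multiplier = φ(z)/(1−α) = 0.175397/0.1 = 1.754.
ES = 15.970% × 1.754 = 28.011%; on $30,000,000: $8,403,300.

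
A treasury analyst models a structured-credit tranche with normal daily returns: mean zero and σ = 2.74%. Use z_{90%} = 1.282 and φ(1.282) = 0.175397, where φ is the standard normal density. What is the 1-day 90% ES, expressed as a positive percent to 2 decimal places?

Tail multiplier: φ(z)/(1−α) = 0.175397 / 0.1 = 1.754.
ES = 2.74% × 1.754 = 4.806%.

4.81%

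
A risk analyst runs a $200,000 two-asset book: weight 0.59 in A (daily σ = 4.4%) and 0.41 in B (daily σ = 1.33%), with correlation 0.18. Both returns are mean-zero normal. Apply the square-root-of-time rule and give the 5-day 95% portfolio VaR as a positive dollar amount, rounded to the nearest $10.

σ_p = √(0.59²·4.4² + 0.41²·1.33² + 2·0.18·0.59·0.41·4.4·1.33) = 2.747%.
σ_{5d} = 2.747% × √5 = 6.142%.
z(95%) = 1.645.
VaR = 1.645 × 6.142% = 10.104%; on $200,000 that is $20,208.

$20,210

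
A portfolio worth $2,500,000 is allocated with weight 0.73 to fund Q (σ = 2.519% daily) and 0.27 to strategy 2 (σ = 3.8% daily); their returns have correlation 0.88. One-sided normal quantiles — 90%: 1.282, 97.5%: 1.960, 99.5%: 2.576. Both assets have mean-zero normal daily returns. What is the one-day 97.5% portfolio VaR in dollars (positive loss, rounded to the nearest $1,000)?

$136,000

σ_p² = 0.73²·2.519² + 0.27²·3.8² + 2·0.88·0.73·0.27·2.519·3.8 = 7.7547 (%²).
σ_p = √7.7547 = 2.785%.
VaR = 1.960 × 2.785% = 5.459%; on $2,500,000 that is $136,475.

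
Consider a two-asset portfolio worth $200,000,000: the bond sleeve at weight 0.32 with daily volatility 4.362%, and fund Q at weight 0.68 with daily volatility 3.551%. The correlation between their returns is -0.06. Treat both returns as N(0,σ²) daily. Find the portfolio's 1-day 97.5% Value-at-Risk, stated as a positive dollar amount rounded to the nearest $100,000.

$10,600,000

σ_p² = 0.32²·4.362² + 0.68²·3.551² + 2·-0.06·0.32·0.68·4.362·3.551 = 7.3746 (%²).
σ_p = √7.3746 = 2.716%.
At 97.5%, z = 1.960.
VaR = 1.960 × 2.716% = 5.323%; on $200,000,000 that is $10,646,000.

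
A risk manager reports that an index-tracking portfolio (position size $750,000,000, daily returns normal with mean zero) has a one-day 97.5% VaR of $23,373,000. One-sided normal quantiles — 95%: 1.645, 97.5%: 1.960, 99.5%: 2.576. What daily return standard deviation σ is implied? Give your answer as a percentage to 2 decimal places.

1.59%

VaR as a fraction: $23,373,000 / $750,000,000 = 3.116%.
σ = VaR / z = 3.116% / 1.960 = 1.590%.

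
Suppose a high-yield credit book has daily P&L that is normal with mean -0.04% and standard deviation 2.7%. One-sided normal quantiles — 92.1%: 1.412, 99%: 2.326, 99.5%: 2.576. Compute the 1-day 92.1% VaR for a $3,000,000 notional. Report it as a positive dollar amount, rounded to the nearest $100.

VaR = −μ + z·σ = −(-0.04%) + 1.412 × 2.7% = 3.852%.
On $3,000,000: 0.03852 × $3,000,000 = $115,560.

$115,600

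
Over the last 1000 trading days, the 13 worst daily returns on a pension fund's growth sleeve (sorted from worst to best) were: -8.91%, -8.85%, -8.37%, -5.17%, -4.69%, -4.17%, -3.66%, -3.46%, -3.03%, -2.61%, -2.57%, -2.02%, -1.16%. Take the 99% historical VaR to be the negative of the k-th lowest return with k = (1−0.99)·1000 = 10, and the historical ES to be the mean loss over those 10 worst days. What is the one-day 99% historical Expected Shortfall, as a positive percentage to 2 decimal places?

5.29%

The 10 worst returns sum to -52.92%.
ES = −(-52.92%) / 10 = 5.292% ≈ 5.29%.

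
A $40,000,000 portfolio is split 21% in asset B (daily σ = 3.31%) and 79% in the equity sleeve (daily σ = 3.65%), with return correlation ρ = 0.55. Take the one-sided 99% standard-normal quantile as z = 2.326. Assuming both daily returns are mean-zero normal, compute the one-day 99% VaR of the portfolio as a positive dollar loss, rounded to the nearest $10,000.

$3,090,000

σ_p² = 0.21²·3.31² + 0.79²·3.65² + 2·0.55·0.21·0.79·3.31·3.65 = 11.0025 (%²).
σ_p = √11.0025 = 3.317%.
VaR = 2.326 × 3.317% = 7.715%; on $40,000,000 that is $3,086,000.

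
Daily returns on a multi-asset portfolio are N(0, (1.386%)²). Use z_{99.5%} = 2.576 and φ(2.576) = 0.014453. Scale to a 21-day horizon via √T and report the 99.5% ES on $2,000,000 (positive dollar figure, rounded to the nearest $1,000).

σ_{21d} = 1.386% × √21 = 6.351%.
ES multiplier = φ(z)/(1−α) = 0.014453/0.005 = 2.891.
ES = 6.351% × 2.891 = 18.361%; on $2,000,000: $367,220.

$367,000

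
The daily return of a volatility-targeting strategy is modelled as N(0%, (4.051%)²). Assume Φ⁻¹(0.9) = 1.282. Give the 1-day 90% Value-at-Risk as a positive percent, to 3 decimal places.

5.193%

VaR = z·σ = 1.282 × 4.051% = 5.193%.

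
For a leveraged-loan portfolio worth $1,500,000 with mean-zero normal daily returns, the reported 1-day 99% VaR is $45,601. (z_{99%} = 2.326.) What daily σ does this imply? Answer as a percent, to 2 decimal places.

VaR as a fraction: $45,601 / $1,500,000 = 3.040%.
σ = VaR / z = 3.040% / 2.326 = 1.307%.

1.31%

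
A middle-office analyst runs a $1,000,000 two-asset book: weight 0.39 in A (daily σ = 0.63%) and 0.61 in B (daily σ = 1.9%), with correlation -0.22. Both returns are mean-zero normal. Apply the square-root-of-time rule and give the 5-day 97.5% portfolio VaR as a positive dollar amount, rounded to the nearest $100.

$49,600

σ_p = √(0.39²·0.63² + 0.61²·1.9² + 2·-0.22·0.39·0.61·0.63·1.9) = 1.131%.
σ_{5d} = 1.131% × √5 = 2.529%.
z(97.5%) = 1.960.
VaR = 1.960 × 2.529% = 4.957%; on $1,000,000 that is $49,570.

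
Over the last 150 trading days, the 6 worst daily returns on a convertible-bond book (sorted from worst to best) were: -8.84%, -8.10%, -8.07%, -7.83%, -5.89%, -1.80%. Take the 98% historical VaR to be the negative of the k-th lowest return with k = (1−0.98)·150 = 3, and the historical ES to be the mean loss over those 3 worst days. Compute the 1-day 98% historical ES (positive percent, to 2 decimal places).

The 3 worst returns sum to -25.01%.
ES = −(-25.01%) / 3 = 8.3366…% ≈ 8.34%.

8.34%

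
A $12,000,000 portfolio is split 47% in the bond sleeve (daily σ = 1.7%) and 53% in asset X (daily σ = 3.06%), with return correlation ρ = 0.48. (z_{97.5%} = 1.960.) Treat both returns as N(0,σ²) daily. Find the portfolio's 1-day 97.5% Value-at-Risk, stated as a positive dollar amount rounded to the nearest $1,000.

σ_p² = 0.47²·1.7² + 0.53²·3.06² + 2·0.48·0.47·0.53·1.7·3.06 = 4.5126 (%²).
σ_p = √4.5126 = 2.124%.
VaR = 1.960 × 2.124% = 4.163%; on $12,000,000 that is $499,560.

$500,000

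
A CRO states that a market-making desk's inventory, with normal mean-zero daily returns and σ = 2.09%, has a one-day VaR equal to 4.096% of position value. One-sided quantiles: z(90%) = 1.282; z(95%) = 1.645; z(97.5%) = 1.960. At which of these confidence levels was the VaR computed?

97.5%

Implied z = VaR/σ = 4.096 / 2.09 = 1.960.
This matches z(97.5%) = 1.960.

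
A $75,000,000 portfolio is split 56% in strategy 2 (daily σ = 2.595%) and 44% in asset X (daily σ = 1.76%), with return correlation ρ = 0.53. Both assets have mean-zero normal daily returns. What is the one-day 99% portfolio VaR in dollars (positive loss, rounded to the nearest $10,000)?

$3,450,000

σ_p² = 0.56²·2.595² + 0.44²·1.76² + 2·0.53·0.56·0.44·2.595·1.76 = 3.9044 (%²).
σ_p = √3.9044 = 1.976%.
At 99%, z = 2.326.
VaR = 2.326 × 1.976% = 4.596%; on $75,000,000 that is $3,447,000.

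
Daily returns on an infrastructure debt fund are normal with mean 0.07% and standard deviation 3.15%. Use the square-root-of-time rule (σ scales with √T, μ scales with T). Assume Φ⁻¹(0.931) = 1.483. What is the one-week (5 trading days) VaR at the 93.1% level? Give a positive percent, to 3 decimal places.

10.096%

σ_{5d} = 3.15% × √5 = 7.044%; μ_{5d} = 5 × 0.07% = 0.350%.
VaR = −(0.350%) + 1.483 × 7.044% = 10.096%.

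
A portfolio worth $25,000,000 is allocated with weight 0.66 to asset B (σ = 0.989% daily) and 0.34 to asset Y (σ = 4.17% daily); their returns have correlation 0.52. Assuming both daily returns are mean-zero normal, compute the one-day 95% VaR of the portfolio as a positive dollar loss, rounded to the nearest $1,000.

$758,000

σ_p² = 0.66²·0.989² + 0.34²·4.17² + 2·0.52·0.66·0.34·0.989·4.17 = 3.3987 (%²).
σ_p = √3.3987 = 1.844%.
At 95%, z = 1.645.
VaR = 1.645 × 1.844% = 3.033%; on $25,000,000 that is $758,250.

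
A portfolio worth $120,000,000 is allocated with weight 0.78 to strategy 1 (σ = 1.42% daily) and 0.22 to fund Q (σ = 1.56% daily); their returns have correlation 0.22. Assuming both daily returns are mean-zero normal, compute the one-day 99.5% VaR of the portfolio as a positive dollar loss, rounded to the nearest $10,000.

σ_p² = 0.78²·1.42² + 0.22²·1.56² + 2·0.22·0.78·0.22·1.42·1.56 = 1.5118 (%²).
σ_p = √1.5118 = 1.230%.
At 99.5%, z = 2.576.
VaR = 2.576 × 1.230% = 3.168%; on $120,000,000 that is $3,801,600.

$3,800,000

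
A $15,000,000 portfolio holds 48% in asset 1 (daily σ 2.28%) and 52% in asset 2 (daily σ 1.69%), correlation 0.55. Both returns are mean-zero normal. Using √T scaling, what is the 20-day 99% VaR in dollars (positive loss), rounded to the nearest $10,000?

$2,720,000

σ_p = √(0.48²·2.28² + 0.52²·1.69² + 2·0.55·0.48·0.52·2.28·1.69) = 1.740%.
σ_{20d} = 1.740% × √20 = 7.782%.
z(99%) = 2.326.
VaR = 2.326 × 7.782% = 18.101%; on $15,000,000 that is $2,715,150.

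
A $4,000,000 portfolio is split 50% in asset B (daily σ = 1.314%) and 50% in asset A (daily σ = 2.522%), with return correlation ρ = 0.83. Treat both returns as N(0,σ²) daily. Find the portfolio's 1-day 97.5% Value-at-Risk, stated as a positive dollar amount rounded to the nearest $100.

$144,500

σ_p² = 0.5²·1.314² + 0.5²·2.522² + 2·0.83·0.5·0.5·1.314·2.522 = 3.3970 (%²).
σ_p = √3.3970 = 1.843%.
At 97.5%, z = 1.960.
VaR = 1.960 × 1.843% = 3.612%; on $4,000,000 that is $144,480.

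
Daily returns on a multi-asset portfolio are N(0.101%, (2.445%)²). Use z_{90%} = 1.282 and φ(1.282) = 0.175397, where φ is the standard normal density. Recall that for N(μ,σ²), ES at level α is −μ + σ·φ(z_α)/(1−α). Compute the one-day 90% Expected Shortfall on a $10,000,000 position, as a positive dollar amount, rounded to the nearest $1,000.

Tail multiplier: φ(z)/(1−α) = 0.175397 / 0.1 = 1.754.
ES = −(0.101%) + 2.445% × 1.754 = 4.188%.
On $10,000,000: 0.04188 × $10,000,000 = $418,800.

$419,000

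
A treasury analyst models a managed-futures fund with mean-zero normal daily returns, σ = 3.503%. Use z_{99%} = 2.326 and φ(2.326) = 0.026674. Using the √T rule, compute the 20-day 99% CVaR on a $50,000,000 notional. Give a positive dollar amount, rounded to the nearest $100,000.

σ_{20d} = 3.503% × √20 = 15.666%.
ES multiplier = φ(z)/(1−α) = 0.026674/0.01 = 2.667.
ES = 15.666% × 2.667 = 41.781%; on $50,000,000: $20,890,500.

$20,900,000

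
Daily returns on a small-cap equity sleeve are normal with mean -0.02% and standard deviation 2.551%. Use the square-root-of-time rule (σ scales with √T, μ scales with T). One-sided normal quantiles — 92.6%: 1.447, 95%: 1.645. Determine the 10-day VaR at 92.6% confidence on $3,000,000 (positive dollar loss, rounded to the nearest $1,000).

$356,000

σ_{10d} = 2.551% × √10 = 8.067%; μ_{10d} = 10 × -0.02% = -0.200%.
VaR = −(-0.200%) + 1.447 × 8.067% = 11.873%.
On $3,000,000: 0.11873 × $3,000,000 = $356,190.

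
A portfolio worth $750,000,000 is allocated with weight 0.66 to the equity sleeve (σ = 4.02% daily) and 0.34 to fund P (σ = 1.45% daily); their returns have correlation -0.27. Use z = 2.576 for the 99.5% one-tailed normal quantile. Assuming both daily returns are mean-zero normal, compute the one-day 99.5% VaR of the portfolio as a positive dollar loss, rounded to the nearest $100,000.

σ_p² = 0.66²·4.02² + 0.34²·1.45² + 2·-0.27·0.66·0.34·4.02·1.45 = 6.5762 (%²).
σ_p = √6.5762 = 2.564%.
VaR = 2.576 × 2.564% = 6.605%; on $750,000,000 that is $49,537,500.

$49,500,000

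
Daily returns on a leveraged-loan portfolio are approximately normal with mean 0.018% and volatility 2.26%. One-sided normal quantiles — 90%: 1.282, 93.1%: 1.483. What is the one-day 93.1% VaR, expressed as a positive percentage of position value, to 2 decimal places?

VaR = −μ + z·σ = −(0.018%) + 1.483 × 2.26% = 3.334%.

3.33%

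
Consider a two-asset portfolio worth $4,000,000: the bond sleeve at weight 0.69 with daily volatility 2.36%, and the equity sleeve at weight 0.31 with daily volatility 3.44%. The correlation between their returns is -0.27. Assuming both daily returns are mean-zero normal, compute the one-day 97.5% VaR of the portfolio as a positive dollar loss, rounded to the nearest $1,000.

σ_p² = 0.69²·2.36² + 0.31²·3.44² + 2·-0.27·0.69·0.31·2.36·3.44 = 2.8512 (%²).
σ_p = √2.8512 = 1.689%.
At 97.5%, z = 1.960.
VaR = 1.960 × 1.689% = 3.310%; on $4,000,000 that is $132,400.

$132,000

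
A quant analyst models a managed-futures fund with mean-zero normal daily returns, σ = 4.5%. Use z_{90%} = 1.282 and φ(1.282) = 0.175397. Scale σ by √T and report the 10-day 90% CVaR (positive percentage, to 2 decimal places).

24.96%

σ_{10d} = 4.5% × √10 = 14.230%.
ES multiplier = φ(z)/(1−α) = 0.175397/0.1 = 1.754.
ES = 14.230% × 1.754 = 24.959%.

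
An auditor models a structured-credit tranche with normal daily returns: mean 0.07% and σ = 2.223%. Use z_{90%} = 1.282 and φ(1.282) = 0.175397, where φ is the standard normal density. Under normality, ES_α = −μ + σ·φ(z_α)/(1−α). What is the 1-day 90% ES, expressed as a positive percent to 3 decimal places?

Tail multiplier: φ(z)/(1−α) = 0.175397 / 0.1 = 1.754.
ES = −(0.07%) + 2.223% × 1.754 = 3.829%.

3.829%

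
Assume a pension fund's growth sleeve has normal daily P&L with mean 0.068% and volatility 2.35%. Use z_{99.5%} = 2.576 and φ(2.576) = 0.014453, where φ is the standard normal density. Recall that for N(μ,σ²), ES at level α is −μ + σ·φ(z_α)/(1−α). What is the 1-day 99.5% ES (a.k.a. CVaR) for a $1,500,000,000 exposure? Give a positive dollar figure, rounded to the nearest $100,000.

$100,900,000

Tail multiplier: φ(z)/(1−α) = 0.014453 / 0.005 = 2.891.
ES = −(0.068%) + 2.35% × 2.891 = 6.726%.
On $1,500,000,000: 0.06726 × $1,500,000,000 = $100,890,000.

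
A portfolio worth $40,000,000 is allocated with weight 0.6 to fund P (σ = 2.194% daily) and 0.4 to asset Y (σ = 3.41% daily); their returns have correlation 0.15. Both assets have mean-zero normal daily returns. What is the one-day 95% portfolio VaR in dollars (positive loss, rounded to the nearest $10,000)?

$1,340,000

σ_p² = 0.6²·2.194² + 0.4²·3.41² + 2·0.15·0.6·0.4·2.194·3.41 = 4.1321 (%²).
σ_p = √4.1321 = 2.033%.
At 95%, z = 1.645.
VaR = 1.645 × 2.033% = 3.344%; on $40,000,000 that is $1,337,600.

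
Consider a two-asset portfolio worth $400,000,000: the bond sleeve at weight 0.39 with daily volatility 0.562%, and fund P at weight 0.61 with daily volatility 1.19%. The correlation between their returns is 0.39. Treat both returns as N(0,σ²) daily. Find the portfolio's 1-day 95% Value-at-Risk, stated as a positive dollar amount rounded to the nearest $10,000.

σ_p² = 0.39²·0.562² + 0.61²·1.19² + 2·0.39·0.39·0.61·0.562·1.19 = 0.6991 (%²).
σ_p = √0.6991 = 0.836%.
At 95%, z = 1.645.
VaR = 1.645 × 0.836% = 1.375%; on $400,000,000 that is $5,500,000.

$5,500,000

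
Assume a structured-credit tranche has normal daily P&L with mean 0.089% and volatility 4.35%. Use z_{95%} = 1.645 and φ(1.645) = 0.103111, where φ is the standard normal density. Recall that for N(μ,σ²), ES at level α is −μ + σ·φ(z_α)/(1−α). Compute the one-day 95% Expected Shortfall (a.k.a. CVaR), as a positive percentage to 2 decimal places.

8.88%

Tail multiplier: φ(z)/(1−α) = 0.103111 / 0.05 = 2.062.
ES = −(0.089%) + 4.35% × 2.062 = 8.881%.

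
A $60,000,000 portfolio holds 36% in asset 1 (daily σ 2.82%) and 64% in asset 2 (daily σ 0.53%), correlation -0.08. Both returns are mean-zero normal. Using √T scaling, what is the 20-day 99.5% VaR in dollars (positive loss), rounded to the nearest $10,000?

$7,220,000

σ_p = √(0.36²·2.82² + 0.64²·0.53² + 2·-0.08·0.36·0.64·2.82·0.53) = 1.044%.
σ_{20d} = 1.044% × √20 = 4.669%.
z(99.5%) = 2.576.
VaR = 2.576 × 4.669% = 12.027%; on $60,000,000 that is $7,216,200.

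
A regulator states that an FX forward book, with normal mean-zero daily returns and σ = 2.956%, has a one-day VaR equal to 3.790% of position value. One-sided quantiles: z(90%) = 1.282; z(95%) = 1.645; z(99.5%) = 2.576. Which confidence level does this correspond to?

90%

Implied z = VaR/σ = 3.790 / 2.956 = 1.282.
This matches z(90%) = 1.282.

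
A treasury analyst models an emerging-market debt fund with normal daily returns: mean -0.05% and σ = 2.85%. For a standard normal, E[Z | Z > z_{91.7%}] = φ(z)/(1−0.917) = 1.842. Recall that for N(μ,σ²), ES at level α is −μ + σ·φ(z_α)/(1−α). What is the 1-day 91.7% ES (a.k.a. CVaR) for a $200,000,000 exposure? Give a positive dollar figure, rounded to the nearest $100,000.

ES = −(-0.05%) + 2.85% × 1.842 = 5.300%.
On $200,000,000: 0.05300 × $200,000,000 = $10,600,000.

$10,600,000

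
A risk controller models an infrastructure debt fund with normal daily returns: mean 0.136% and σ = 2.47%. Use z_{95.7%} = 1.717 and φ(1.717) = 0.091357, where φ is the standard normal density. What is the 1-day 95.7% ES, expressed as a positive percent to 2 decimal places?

Tail multiplier: φ(z)/(1−α) = 0.091357 / 0.043 = 2.125.
ES = −(0.136%) + 2.47% × 2.125 = 5.113%.

5.11%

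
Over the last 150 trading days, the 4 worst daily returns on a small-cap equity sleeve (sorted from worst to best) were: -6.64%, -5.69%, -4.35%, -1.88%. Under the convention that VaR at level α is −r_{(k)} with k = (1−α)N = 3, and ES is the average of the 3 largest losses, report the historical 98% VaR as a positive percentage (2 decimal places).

k = 3; the 3rd lowest return is -4.35%, so VaR = 4.35%.

4.35%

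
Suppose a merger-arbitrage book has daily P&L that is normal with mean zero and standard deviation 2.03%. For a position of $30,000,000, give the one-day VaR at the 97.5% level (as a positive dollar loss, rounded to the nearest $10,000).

$1,190,000

At 97.5% one-sided, z = 1.960.
VaR = z·σ = 1.960 × 2.03% = 3.979%.
On $30,000,000: 0.03979 × $30,000,000 = $1,193,700.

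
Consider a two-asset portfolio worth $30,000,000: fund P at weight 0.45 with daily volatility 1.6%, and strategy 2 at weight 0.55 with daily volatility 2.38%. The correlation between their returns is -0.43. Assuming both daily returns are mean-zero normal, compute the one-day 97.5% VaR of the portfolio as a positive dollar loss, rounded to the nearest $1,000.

$701,000

σ_p² = 0.45²·1.6² + 0.55²·2.38² + 2·-0.43·0.45·0.55·1.6·2.38 = 1.4213 (%²).
σ_p = √1.4213 = 1.192%.
At 97.5%, z = 1.960.
VaR = 1.960 × 1.192% = 2.336%; on $30,000,000 that is $700,800.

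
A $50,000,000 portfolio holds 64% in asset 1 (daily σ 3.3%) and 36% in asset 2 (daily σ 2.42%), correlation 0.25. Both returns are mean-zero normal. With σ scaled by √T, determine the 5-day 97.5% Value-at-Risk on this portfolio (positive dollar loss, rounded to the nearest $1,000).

σ_p = √(0.64²·3.3² + 0.36²·2.42² + 2·0.25·0.64·0.36·3.3·2.42) = 2.478%.
σ_{5d} = 2.478% × √5 = 5.541%.
z(97.5%) = 1.960.
VaR = 1.960 × 5.541% = 10.860%; on $50,000,000 that is $5,430,000.

$5,430,000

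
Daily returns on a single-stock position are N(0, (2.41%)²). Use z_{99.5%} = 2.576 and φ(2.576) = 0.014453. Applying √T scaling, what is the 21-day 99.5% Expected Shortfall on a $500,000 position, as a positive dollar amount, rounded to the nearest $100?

σ_{21d} = 2.41% × √21 = 11.044%.
ES multiplier = φ(z)/(1−α) = 0.014453/0.005 = 2.891.
ES = 11.044% × 2.891 = 31.928%; on $500,000: $159,640.

$159,600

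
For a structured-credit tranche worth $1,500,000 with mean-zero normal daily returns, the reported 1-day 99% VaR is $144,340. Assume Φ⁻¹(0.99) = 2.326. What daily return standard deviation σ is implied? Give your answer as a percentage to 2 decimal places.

4.14%

VaR as a fraction: $144,340 / $1,500,000 = 9.623%.
σ = VaR / z = 9.623% / 2.326 = 4.137%.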